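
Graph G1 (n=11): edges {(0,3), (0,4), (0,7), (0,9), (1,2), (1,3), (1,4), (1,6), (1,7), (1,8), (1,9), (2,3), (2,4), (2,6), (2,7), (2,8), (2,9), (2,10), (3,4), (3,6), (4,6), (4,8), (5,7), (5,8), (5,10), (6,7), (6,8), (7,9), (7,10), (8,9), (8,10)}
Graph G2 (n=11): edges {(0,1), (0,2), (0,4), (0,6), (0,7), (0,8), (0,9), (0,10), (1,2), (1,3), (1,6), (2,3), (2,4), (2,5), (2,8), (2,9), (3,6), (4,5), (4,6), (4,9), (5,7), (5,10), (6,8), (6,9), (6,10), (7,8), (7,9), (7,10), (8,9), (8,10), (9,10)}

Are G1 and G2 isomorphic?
Yes, isomorphic

The graphs are isomorphic.
One valid mapping φ: V(G1) → V(G2): 0→5, 1→9, 2→0, 3→7, 4→10, 5→3, 6→8, 7→2, 8→6, 9→4, 10→1

Verify φ preserves adjacency — for each edge of G1, its image is an edge of G2:
  (0,3) → (φ(0),φ(3)) = (5,7) ∈ E(G2) ✓
  (0,4) → (φ(0),φ(4)) = (5,10) ∈ E(G2) ✓
  (0,7) → (φ(0),φ(7)) = (2,5) ∈ E(G2) ✓
  (0,9) → (φ(0),φ(9)) = (4,5) ∈ E(G2) ✓
  (1,2) → (φ(1),φ(2)) = (0,9) ∈ E(G2) ✓
  (1,3) → (φ(1),φ(3)) = (7,9) ∈ E(G2) ✓
  (1,4) → (φ(1),φ(4)) = (9,10) ∈ E(G2) ✓
  (1,6) → (φ(1),φ(6)) = (8,9) ∈ E(G2) ✓
  (1,7) → (φ(1),φ(7)) = (2,9) ∈ E(G2) ✓
  (1,8) → (φ(1),φ(8)) = (6,9) ∈ E(G2) ✓
  (1,9) → (φ(1),φ(9)) = (4,9) ∈ E(G2) ✓
  (2,3) → (φ(2),φ(3)) = (0,7) ∈ E(G2) ✓
  (2,4) → (φ(2),φ(4)) = (0,10) ∈ E(G2) ✓
  (2,6) → (φ(2),φ(6)) = (0,8) ∈ E(G2) ✓
  (2,7) → (φ(2),φ(7)) = (0,2) ∈ E(G2) ✓
  (2,8) → (φ(2),φ(8)) = (0,6) ∈ E(G2) ✓
  (2,9) → (φ(2),φ(9)) = (0,4) ∈ E(G2) ✓
  (2,10) → (φ(2),φ(10)) = (0,1) ∈ E(G2) ✓
  (3,4) → (φ(3),φ(4)) = (7,10) ∈ E(G2) ✓
  (3,6) → (φ(3),φ(6)) = (7,8) ∈ E(G2) ✓
  (4,6) → (φ(4),φ(6)) = (8,10) ∈ E(G2) ✓
  (4,8) → (φ(4),φ(8)) = (6,10) ∈ E(G2) ✓
  (5,7) → (φ(5),φ(7)) = (2,3) ∈ E(G2) ✓
  (5,8) → (φ(5),φ(8)) = (3,6) ∈ E(G2) ✓
  (5,10) → (φ(5),φ(10)) = (1,3) ∈ E(G2) ✓
  (6,7) → (φ(6),φ(7)) = (2,8) ∈ E(G2) ✓
  (6,8) → (φ(6),φ(8)) = (6,8) ∈ E(G2) ✓
  (7,9) → (φ(7),φ(9)) = (2,4) ∈ E(G2) ✓
  (7,10) → (φ(7),φ(10)) = (1,2) ∈ E(G2) ✓
  (8,9) → (φ(8),φ(9)) = (4,6) ∈ E(G2) ✓
  (8,10) → (φ(8),φ(10)) = (1,6) ∈ E(G2) ✓
All 31 edges of G1 map to edges of G2, and |E(G1)| = |E(G2)| = 31, so φ is a bijection on edges as well as vertices. Hence G1 ≅ G2.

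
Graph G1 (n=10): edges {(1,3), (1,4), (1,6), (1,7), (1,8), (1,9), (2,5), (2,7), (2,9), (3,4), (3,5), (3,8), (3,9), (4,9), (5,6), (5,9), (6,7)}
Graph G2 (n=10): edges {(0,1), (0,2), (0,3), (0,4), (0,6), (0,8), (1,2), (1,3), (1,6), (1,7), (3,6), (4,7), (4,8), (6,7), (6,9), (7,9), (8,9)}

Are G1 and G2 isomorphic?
Yes, isomorphic

The graphs are isomorphic.
One valid mapping φ: V(G1) → V(G2): 0→5, 1→0, 2→9, 3→1, 4→3, 5→7, 6→4, 7→8, 8→2, 9→6

Verify φ preserves adjacency — for each edge of G1, its image is an edge of G2:
  (1,3) → (φ(1),φ(3)) = (0,1) ∈ E(G2) ✓
  (1,4) → (φ(1),φ(4)) = (0,3) ∈ E(G2) ✓
  (1,6) → (φ(1),φ(6)) = (0,4) ∈ E(G2) ✓
  (1,7) → (φ(1),φ(7)) = (0,8) ∈ E(G2) ✓
  (1,8) → (φ(1),φ(8)) = (0,2) ∈ E(G2) ✓
  (1,9) → (φ(1),φ(9)) = (0,6) ∈ E(G2) ✓
  (2,5) → (φ(2),φ(5)) = (7,9) ∈ E(G2) ✓
  (2,7) → (φ(2),φ(7)) = (8,9) ∈ E(G2) ✓
  (2,9) → (φ(2),φ(9)) = (6,9) ∈ E(G2) ✓
  (3,4) → (φ(3),φ(4)) = (1,3) ∈ E(G2) ✓
  (3,5) → (φ(3),φ(5)) = (1,7) ∈ E(G2) ✓
  (3,8) → (φ(3),φ(8)) = (1,2) ∈ E(G2) ✓
  (3,9) → (φ(3),φ(9)) = (1,6) ∈ E(G2) ✓
  (4,9) → (φ(4),φ(9)) = (3,6) ∈ E(G2) ✓
  (5,6) → (φ(5),φ(6)) = (4,7) ∈ E(G2) ✓
  (5,9) → (φ(5),φ(9)) = (6,7) ∈ E(G2) ✓
  (6,7) → (φ(6),φ(7)) = (4,8) ∈ E(G2) ✓
All 17 edges of G1 map to edges of G2, and |E(G1)| = |E(G2)| = 17, so φ is a bijection on edges as well as vertices. Hence G1 ≅ G2.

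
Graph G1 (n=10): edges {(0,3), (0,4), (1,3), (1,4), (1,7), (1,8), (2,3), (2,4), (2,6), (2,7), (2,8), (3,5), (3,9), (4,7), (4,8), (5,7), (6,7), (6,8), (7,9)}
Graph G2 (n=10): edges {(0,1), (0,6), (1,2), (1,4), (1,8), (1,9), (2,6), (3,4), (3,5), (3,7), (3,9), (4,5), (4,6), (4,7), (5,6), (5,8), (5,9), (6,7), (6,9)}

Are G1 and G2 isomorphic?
Yes, isomorphic

The graphs are isomorphic.
One valid mapping φ: V(G1) → V(G2): 0→8, 1→9, 2→4, 3→1, 4→5, 5→2, 6→7, 7→6, 8→3, 9→0

Verify φ preserves adjacency — for each edge of G1, its image is an edge of G2:
  (0,3) → (φ(0),φ(3)) = (1,8) ∈ E(G2) ✓
  (0,4) → (φ(0),φ(4)) = (5,8) ∈ E(G2) ✓
  (1,3) → (φ(1),φ(3)) = (1,9) ∈ E(G2) ✓
  (1,4) → (φ(1),φ(4)) = (5,9) ∈ E(G2) ✓
  (1,7) → (φ(1),φ(7)) = (6,9) ∈ E(G2) ✓
  (1,8) → (φ(1),φ(8)) = (3,9) ∈ E(G2) ✓
  (2,3) → (φ(2),φ(3)) = (1,4) ∈ E(G2) ✓
  (2,4) → (φ(2),φ(4)) = (4,5) ∈ E(G2) ✓
  (2,6) → (φ(2),φ(6)) = (4,7) ∈ E(G2) ✓
  (2,7) → (φ(2),φ(7)) = (4,6) ∈ E(G2) ✓
  (2,8) → (φ(2),φ(8)) = (3,4) ∈ E(G2) ✓
  (3,5) → (φ(3),φ(5)) = (1,2) ∈ E(G2) ✓
  (3,9) → (φ(3),φ(9)) = (0,1) ∈ E(G2) ✓
  (4,7) → (φ(4),φ(7)) = (5,6) ∈ E(G2) ✓
  (4,8) → (φ(4),φ(8)) = (3,5) ∈ E(G2) ✓
  (5,7) → (φ(5),φ(7)) = (2,6) ∈ E(G2) ✓
  (6,7) → (φ(6),φ(7)) = (6,7) ∈ E(G2) ✓
  (6,8) → (φ(6),φ(8)) = (3,7) ∈ E(G2) ✓
  (7,9) → (φ(7),φ(9)) = (0,6) ∈ E(G2) ✓
All 19 edges of G1 map to edges of G2, and |E(G1)| = |E(G2)| = 19, so φ is a bijection on edges as well as vertices. Hence G1 ≅ G2.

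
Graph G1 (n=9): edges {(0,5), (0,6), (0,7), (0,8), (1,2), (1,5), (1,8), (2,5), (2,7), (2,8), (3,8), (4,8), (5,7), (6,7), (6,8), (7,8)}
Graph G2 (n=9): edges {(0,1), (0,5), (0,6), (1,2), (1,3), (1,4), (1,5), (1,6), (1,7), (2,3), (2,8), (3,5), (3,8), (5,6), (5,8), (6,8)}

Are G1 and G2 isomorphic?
Yes, isomorphic

The graphs are isomorphic.
One valid mapping φ: V(G1) → V(G2): 0→6, 1→2, 2→3, 3→7, 4→4, 5→8, 6→0, 7→5, 8→1

Verify φ preserves adjacency — for each edge of G1, its image is an edge of G2:
  (0,5) → (φ(0),φ(5)) = (6,8) ∈ E(G2) ✓
  (0,6) → (φ(0),φ(6)) = (0,6) ∈ E(G2) ✓
  (0,7) → (φ(0),φ(7)) = (5,6) ∈ E(G2) ✓
  (0,8) → (φ(0),φ(8)) = (1,6) ∈ E(G2) ✓
  (1,2) → (φ(1),φ(2)) = (2,3) ∈ E(G2) ✓
  (1,5) → (φ(1),φ(5)) = (2,8) ∈ E(G2) ✓
  (1,8) → (φ(1),φ(8)) = (1,2) ∈ E(G2) ✓
  (2,5) → (φ(2),φ(5)) = (3,8) ∈ E(G2) ✓
  (2,7) → (φ(2),φ(7)) = (3,5) ∈ E(G2) ✓
  (2,8) → (φ(2),φ(8)) = (1,3) ∈ E(G2) ✓
  (3,8) → (φ(3),φ(8)) = (1,7) ∈ E(G2) ✓
  (4,8) → (φ(4),φ(8)) = (1,4) ∈ E(G2) ✓
  (5,7) → (φ(5),φ(7)) = (5,8) ∈ E(G2) ✓
  (6,7) → (φ(6),φ(7)) = (0,5) ∈ E(G2) ✓
  (6,8) → (φ(6),φ(8)) = (0,1) ∈ E(G2) ✓
  (7,8) → (φ(7),φ(8)) = (1,5) ∈ E(G2) ✓
All 16 edges of G1 map to edges of G2, and |E(G1)| = |E(G2)| = 16, so φ is a bijection on edges as well as vertices. Hence G1 ≅ G2.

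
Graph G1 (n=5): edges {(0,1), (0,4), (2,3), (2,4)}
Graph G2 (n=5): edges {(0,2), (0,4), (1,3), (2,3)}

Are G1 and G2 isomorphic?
Yes, isomorphic

The graphs are isomorphic.
One valid mapping φ: V(G1) → V(G2): 0→0, 1→4, 2→3, 3→1, 4→2

Verify φ preserves adjacency — for each edge of G1, its image is an edge of G2:
  (0,1) → (φ(0),φ(1)) = (0,4) ∈ E(G2) ✓
  (0,4) → (φ(0),φ(4)) = (0,2) ∈ E(G2) ✓
  (2,3) → (φ(2),φ(3)) = (1,3) ∈ E(G2) ✓
  (2,4) → (φ(2),φ(4)) = (2,3) ∈ E(G2) ✓
All 4 edges of G1 map to edges of G2, and |E(G1)| = |E(G2)| = 4, so φ is a bijection on edges as well as vertices. Hence G1 ≅ G2.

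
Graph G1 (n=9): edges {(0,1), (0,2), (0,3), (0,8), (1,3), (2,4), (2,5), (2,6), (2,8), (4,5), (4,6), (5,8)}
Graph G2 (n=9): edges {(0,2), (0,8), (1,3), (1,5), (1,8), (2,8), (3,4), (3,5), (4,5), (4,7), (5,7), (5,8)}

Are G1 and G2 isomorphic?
Yes, isomorphic

The graphs are isomorphic.
One valid mapping φ: V(G1) → V(G2): 0→8, 1→2, 2→5, 3→0, 4→4, 5→3, 6→7, 7→6, 8→1

Verify φ preserves adjacency — for each edge of G1, its image is an edge of G2:
  (0,1) → (φ(0),φ(1)) = (2,8) ∈ E(G2) ✓
  (0,2) → (φ(0),φ(2)) = (5,8) ∈ E(G2) ✓
  (0,3) → (φ(0),φ(3)) = (0,8) ∈ E(G2) ✓
  (0,8) → (φ(0),φ(8)) = (1,8) ∈ E(G2) ✓
  (1,3) → (φ(1),φ(3)) = (0,2) ∈ E(G2) ✓
  (2,4) → (φ(2),φ(4)) = (4,5) ∈ E(G2) ✓
  (2,5) → (φ(2),φ(5)) = (3,5) ∈ E(G2) ✓
  (2,6) → (φ(2),φ(6)) = (5,7) ∈ E(G2) ✓
  (2,8) → (φ(2),φ(8)) = (1,5) ∈ E(G2) ✓
  (4,5) → (φ(4),φ(5)) = (3,4) ∈ E(G2) ✓
  (4,6) → (φ(4),φ(6)) = (4,7) ∈ E(G2) ✓
  (5,8) → (φ(5),φ(8)) = (1,3) ∈ E(G2) ✓
All 12 edges of G1 map to edges of G2, and |E(G1)| = |E(G2)| = 12, so φ is a bijection on edges as well as vertices. Hence G1 ≅ G2.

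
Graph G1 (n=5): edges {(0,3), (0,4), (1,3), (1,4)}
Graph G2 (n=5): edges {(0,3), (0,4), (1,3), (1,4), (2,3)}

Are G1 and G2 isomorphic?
No, not isomorphic

The graphs are NOT isomorphic.

Counting edges: G1 has 4 edge(s); G2 has 5 edge(s).
Edge count is an isomorphism invariant (a bijection on vertices induces a bijection on edges), so differing edge counts rule out isomorphism.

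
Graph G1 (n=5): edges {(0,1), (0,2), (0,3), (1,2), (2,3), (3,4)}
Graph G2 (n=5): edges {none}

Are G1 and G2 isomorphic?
No, not isomorphic

The graphs are NOT isomorphic.

Connected components of G1: 1 component(s) with vertex sets [[0, 1, 2, 3, 4]], sizes [5].
Connected components of G2: 5 component(s) with vertex sets [[0], [1], [2], [3], [4]], sizes [1, 1, 1, 1, 1].
The number of connected components (and the multiset of component sizes) is an isomorphism invariant — an isomorphism maps each component of G1 bijectively onto a component of G2. Since G1 has 1 component(s) and G2 has 5, they cannot be isomorphic.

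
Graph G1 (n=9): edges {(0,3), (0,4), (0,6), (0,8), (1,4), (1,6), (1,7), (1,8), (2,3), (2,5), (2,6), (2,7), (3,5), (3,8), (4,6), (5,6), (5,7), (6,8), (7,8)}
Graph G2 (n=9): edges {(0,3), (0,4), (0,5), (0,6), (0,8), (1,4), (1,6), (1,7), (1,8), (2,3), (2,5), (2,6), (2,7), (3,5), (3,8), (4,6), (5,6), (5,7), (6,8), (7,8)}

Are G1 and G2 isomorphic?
No, not isomorphic

The graphs are NOT isomorphic.

Counting edges: G1 has 19 edge(s); G2 has 20 edge(s).
Edge count is an isomorphism invariant (a bijection on vertices induces a bijection on edges), so differing edge counts rule out isomorphism.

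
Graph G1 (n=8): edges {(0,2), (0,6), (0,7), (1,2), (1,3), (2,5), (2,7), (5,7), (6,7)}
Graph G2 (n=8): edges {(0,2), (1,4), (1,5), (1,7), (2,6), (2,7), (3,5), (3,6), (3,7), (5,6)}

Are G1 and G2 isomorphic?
No, not isomorphic

The graphs are NOT isomorphic.

Connected components of G1: 2 component(s) with vertex sets [[4], [0, 1, 2, 3, 5, 6, 7]], sizes [1, 7].
Connected components of G2: 1 component(s) with vertex sets [[0, 1, 2, 3, 4, 5, 6, 7]], sizes [8].
The number of connected components (and the multiset of component sizes) is an isomorphism invariant — an isomorphism maps each component of G1 bijectively onto a component of G2. Since G1 has 2 component(s) and G2 has 1, they cannot be isomorphic.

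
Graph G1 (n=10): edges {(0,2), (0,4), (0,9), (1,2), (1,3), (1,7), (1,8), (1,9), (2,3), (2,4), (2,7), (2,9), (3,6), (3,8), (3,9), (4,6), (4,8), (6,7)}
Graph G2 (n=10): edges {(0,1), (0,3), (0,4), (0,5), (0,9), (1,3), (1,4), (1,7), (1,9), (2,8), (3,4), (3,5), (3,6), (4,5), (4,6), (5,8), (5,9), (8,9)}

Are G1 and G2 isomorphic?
No, not isomorphic

The graphs are NOT isomorphic.

Connected components of G1: 2 component(s) with vertex sets [[5], [0, 1, 2, 3, 4, 6, 7, 8, 9]], sizes [1, 9].
Connected components of G2: 1 component(s) with vertex sets [[0, 1, 2, 3, 4, 5, 6, 7, 8, 9]], sizes [10].
The number of connected components (and the multiset of component sizes) is an isomorphism invariant — an isomorphism maps each component of G1 bijectively onto a component of G2. Since G1 has 2 component(s) and G2 has 1, they cannot be isomorphic.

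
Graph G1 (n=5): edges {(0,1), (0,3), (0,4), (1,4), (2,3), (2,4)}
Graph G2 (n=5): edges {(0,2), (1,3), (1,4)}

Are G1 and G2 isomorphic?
No, not isomorphic

The graphs are NOT isomorphic.

Counting triangles (3-cliques): G1 has 1, G2 has 0.
Triangle count is an isomorphism invariant, so differing triangle counts rule out isomorphism.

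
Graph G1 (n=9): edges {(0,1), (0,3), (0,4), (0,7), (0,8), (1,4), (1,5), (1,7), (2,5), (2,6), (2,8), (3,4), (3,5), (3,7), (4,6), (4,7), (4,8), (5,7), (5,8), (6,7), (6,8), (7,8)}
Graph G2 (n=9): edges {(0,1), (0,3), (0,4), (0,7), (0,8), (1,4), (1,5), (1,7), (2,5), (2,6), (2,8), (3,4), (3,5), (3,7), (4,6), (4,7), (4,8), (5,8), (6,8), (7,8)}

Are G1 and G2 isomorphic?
No, not isomorphic

The graphs are NOT isomorphic.

Counting edges: G1 has 22 edge(s); G2 has 20 edge(s).
Edge count is an isomorphism invariant (a bijection on vertices induces a bijection on edges), so differing edge counts rule out isomorphism.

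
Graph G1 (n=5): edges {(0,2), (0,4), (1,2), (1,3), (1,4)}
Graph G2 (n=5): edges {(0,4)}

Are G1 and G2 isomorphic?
No, not isomorphic

The graphs are NOT isomorphic.

Connected components of G1: 1 component(s) with vertex sets [[0, 1, 2, 3, 4]], sizes [5].
Connected components of G2: 4 component(s) with vertex sets [[1], [2], [3], [0, 4]], sizes [1, 1, 1, 2].
The number of connected components (and the multiset of component sizes) is an isomorphism invariant — an isomorphism maps each component of G1 bijectively onto a component of G2. Since G1 has 1 component(s) and G2 has 4, they cannot be isomorphic.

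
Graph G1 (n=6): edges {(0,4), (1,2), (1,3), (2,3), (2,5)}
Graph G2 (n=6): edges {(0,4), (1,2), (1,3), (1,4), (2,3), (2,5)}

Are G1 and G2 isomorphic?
No, not isomorphic

The graphs are NOT isomorphic.

Counting edges: G1 has 5 edge(s); G2 has 6 edge(s).
Edge count is an isomorphism invariant (a bijection on vertices induces a bijection on edges), so differing edge counts rule out isomorphism.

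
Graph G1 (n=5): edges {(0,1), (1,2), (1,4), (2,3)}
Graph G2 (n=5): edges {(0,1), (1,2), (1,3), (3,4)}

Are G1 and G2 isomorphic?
Yes, isomorphic

The graphs are isomorphic.
One valid mapping φ: V(G1) → V(G2): 0→2, 1→1, 2→3, 3→4, 4→0

Verify φ preserves adjacency — for each edge of G1, its image is an edge of G2:
  (0,1) → (φ(0),φ(1)) = (1,2) ∈ E(G2) ✓
  (1,2) → (φ(1),φ(2)) = (1,3) ∈ E(G2) ✓
  (1,4) → (φ(1),φ(4)) = (0,1) ∈ E(G2) ✓
  (2,3) → (φ(2),φ(3)) = (3,4) ∈ E(G2) ✓
All 4 edges of G1 map to edges of G2, and |E(G1)| = |E(G2)| = 4, so φ is a bijection on edges as well as vertices. Hence G1 ≅ G2.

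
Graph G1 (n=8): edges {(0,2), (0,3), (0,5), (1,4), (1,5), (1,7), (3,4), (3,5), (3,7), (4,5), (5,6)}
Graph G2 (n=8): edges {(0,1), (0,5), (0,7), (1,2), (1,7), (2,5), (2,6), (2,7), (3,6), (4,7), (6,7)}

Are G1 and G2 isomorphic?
Yes, isomorphic

The graphs are isomorphic.
One valid mapping φ: V(G1) → V(G2): 0→6, 1→0, 2→3, 3→2, 4→1, 5→7, 6→4, 7→5

Verify φ preserves adjacency — for each edge of G1, its image is an edge of G2:
  (0,2) → (φ(0),φ(2)) = (3,6) ∈ E(G2) ✓
  (0,3) → (φ(0),φ(3)) = (2,6) ∈ E(G2) ✓
  (0,5) → (φ(0),φ(5)) = (6,7) ∈ E(G2) ✓
  (1,4) → (φ(1),φ(4)) = (0,1) ∈ E(G2) ✓
  (1,5) → (φ(1),φ(5)) = (0,7) ∈ E(G2) ✓
  (1,7) → (φ(1),φ(7)) = (0,5) ∈ E(G2) ✓
  (3,4) → (φ(3),φ(4)) = (1,2) ∈ E(G2) ✓
  (3,5) → (φ(3),φ(5)) = (2,7) ∈ E(G2) ✓
  (3,7) → (φ(3),φ(7)) = (2,5) ∈ E(G2) ✓
  (4,5) → (φ(4),φ(5)) = (1,7) ∈ E(G2) ✓
  (5,6) → (φ(5),φ(6)) = (4,7) ∈ E(G2) ✓
All 11 edges of G1 map to edges of G2, and |E(G1)| = |E(G2)| = 11, so φ is a bijection on edges as well as vertices. Hence G1 ≅ G2.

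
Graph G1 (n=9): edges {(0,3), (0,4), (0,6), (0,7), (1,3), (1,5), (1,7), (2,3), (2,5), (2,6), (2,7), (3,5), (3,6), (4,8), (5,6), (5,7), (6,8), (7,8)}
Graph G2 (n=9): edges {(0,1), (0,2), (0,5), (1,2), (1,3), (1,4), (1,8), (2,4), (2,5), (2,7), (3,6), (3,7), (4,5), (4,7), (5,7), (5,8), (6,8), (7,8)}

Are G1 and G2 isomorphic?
Yes, isomorphic

The graphs are isomorphic.
One valid mapping φ: V(G1) → V(G2): 0→8, 1→0, 2→4, 3→5, 4→6, 5→2, 6→7, 7→1, 8→3

Verify φ preserves adjacency — for each edge of G1, its image is an edge of G2:
  (0,3) → (φ(0),φ(3)) = (5,8) ∈ E(G2) ✓
  (0,4) → (φ(0),φ(4)) = (6,8) ∈ E(G2) ✓
  (0,6) → (φ(0),φ(6)) = (7,8) ∈ E(G2) ✓
  (0,7) → (φ(0),φ(7)) = (1,8) ∈ E(G2) ✓
  (1,3) → (φ(1),φ(3)) = (0,5) ∈ E(G2) ✓
  (1,5) → (φ(1),φ(5)) = (0,2) ∈ E(G2) ✓
  (1,7) → (φ(1),φ(7)) = (0,1) ∈ E(G2) ✓
  (2,3) → (φ(2),φ(3)) = (4,5) ∈ E(G2) ✓
  (2,5) → (φ(2),φ(5)) = (2,4) ∈ E(G2) ✓
  (2,6) → (φ(2),φ(6)) = (4,7) ∈ E(G2) ✓
  (2,7) → (φ(2),φ(7)) = (1,4) ∈ E(G2) ✓
  (3,5) → (φ(3),φ(5)) = (2,5) ∈ E(G2) ✓
  (3,6) → (φ(3),φ(6)) = (5,7) ∈ E(G2) ✓
  (4,8) → (φ(4),φ(8)) = (3,6) ∈ E(G2) ✓
  (5,6) → (φ(5),φ(6)) = (2,7) ∈ E(G2) ✓
  (5,7) → (φ(5),φ(7)) = (1,2) ∈ E(G2) ✓
  (6,8) → (φ(6),φ(8)) = (3,7) ∈ E(G2) ✓
  (7,8) → (φ(7),φ(8)) = (1,3) ∈ E(G2) ✓
All 18 edges of G1 map to edges of G2, and |E(G1)| = |E(G2)| = 18, so φ is a bijection on edges as well as vertices. Hence G1 ≅ G2.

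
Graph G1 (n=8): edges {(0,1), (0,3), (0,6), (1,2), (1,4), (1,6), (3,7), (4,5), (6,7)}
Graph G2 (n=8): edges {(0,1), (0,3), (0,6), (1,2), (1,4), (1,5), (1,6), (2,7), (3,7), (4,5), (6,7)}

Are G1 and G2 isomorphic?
No, not isomorphic

The graphs are NOT isomorphic.

Counting edges: G1 has 9 edge(s); G2 has 11 edge(s).
Edge count is an isomorphism invariant (a bijection on vertices induces a bijection on edges), so differing edge counts rule out isomorphism.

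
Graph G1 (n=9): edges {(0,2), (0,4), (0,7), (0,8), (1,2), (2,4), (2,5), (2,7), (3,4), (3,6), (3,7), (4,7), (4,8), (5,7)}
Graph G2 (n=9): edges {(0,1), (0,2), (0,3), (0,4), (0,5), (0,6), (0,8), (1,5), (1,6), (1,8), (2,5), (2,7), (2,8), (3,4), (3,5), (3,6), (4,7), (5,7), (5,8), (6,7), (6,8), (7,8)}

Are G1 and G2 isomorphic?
No, not isomorphic

The graphs are NOT isomorphic.

Counting triangles (3-cliques): G1 has 7, G2 has 17.
Triangle count is an isomorphism invariant, so differing triangle counts rule out isomorphism.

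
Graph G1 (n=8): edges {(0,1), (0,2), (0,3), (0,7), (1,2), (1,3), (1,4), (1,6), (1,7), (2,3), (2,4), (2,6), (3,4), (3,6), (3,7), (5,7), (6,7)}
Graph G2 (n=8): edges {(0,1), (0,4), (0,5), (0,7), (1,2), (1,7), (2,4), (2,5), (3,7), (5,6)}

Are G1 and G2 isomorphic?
No, not isomorphic

The graphs are NOT isomorphic.

Degrees in G1: deg(0)=4, deg(1)=6, deg(2)=5, deg(3)=6, deg(4)=3, deg(5)=1, deg(6)=4, deg(7)=5.
Sorted degree sequence of G1: [6, 6, 5, 5, 4, 4, 3, 1].
Degrees in G2: deg(0)=4, deg(1)=3, deg(2)=3, deg(3)=1, deg(4)=2, deg(5)=3, deg(6)=1, deg(7)=3.
Sorted degree sequence of G2: [4, 3, 3, 3, 3, 2, 1, 1].
The (sorted) degree sequence is an isomorphism invariant, so since G1 and G2 have different degree sequences they cannot be isomorphic.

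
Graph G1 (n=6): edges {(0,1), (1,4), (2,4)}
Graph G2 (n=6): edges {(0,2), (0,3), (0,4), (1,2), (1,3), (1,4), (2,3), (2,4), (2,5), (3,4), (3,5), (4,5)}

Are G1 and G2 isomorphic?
No, not isomorphic

The graphs are NOT isomorphic.

Degrees in G1: deg(0)=1, deg(1)=2, deg(2)=1, deg(3)=0, deg(4)=2, deg(5)=0.
Sorted degree sequence of G1: [2, 2, 1, 1, 0, 0].
Degrees in G2: deg(0)=3, deg(1)=3, deg(2)=5, deg(3)=5, deg(4)=5, deg(5)=3.
Sorted degree sequence of G2: [5, 5, 5, 3, 3, 3].
The (sorted) degree sequence is an isomorphism invariant, so since G1 and G2 have different degree sequences they cannot be isomorphic.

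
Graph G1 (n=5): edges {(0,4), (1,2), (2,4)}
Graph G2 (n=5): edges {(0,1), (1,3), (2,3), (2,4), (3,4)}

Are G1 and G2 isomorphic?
No, not isomorphic

The graphs are NOT isomorphic.

Counting triangles (3-cliques): G1 has 0, G2 has 1.
Triangle count is an isomorphism invariant, so differing triangle counts rule out isomorphism.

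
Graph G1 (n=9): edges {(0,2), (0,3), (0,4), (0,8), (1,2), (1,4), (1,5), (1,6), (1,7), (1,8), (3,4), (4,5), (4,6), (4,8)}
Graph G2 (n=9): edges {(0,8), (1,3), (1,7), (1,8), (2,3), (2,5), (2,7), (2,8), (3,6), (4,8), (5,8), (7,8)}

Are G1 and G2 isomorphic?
No, not isomorphic

The graphs are NOT isomorphic.

Degrees in G1: deg(0)=4, deg(1)=6, deg(2)=2, deg(3)=2, deg(4)=6, deg(5)=2, deg(6)=2, deg(7)=1, deg(8)=3.
Sorted degree sequence of G1: [6, 6, 4, 3, 2, 2, 2, 2, 1].
Degrees in G2: deg(0)=1, deg(1)=3, deg(2)=4, deg(3)=3, deg(4)=1, deg(5)=2, deg(6)=1, deg(7)=3, deg(8)=6.
Sorted degree sequence of G2: [6, 4, 3, 3, 3, 2, 1, 1, 1].
The (sorted) degree sequence is an isomorphism invariant, so since G1 and G2 have different degree sequences they cannot be isomorphic.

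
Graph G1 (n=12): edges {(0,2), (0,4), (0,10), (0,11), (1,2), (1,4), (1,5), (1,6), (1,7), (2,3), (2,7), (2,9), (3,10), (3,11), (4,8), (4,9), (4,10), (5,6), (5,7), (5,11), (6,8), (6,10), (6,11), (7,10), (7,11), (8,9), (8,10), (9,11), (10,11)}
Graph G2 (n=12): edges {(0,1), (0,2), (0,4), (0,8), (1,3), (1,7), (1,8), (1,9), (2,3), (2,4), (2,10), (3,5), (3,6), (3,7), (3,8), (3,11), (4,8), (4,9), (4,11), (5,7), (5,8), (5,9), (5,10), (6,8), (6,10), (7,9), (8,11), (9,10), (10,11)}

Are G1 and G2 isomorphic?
Yes, isomorphic

The graphs are isomorphic.
One valid mapping φ: V(G1) → V(G2): 0→11, 1→9, 2→10, 3→6, 4→4, 5→7, 6→1, 7→5, 8→0, 9→2, 10→8, 11→3

Verify φ preserves adjacency — for each edge of G1, its image is an edge of G2:
  (0,2) → (φ(0),φ(2)) = (10,11) ∈ E(G2) ✓
  (0,4) → (φ(0),φ(4)) = (4,11) ∈ E(G2) ✓
  (0,10) → (φ(0),φ(10)) = (8,11) ∈ E(G2) ✓
  (0,11) → (φ(0),φ(11)) = (3,11) ∈ E(G2) ✓
  (1,2) → (φ(1),φ(2)) = (9,10) ∈ E(G2) ✓
  (1,4) → (φ(1),φ(4)) = (4,9) ∈ E(G2) ✓
  (1,5) → (φ(1),φ(5)) = (7,9) ∈ E(G2) ✓
  (1,6) → (φ(1),φ(6)) = (1,9) ∈ E(G2) ✓
  (1,7) → (φ(1),φ(7)) = (5,9) ∈ E(G2) ✓
  (2,3) → (φ(2),φ(3)) = (6,10) ∈ E(G2) ✓
  (2,7) → (φ(2),φ(7)) = (5,10) ∈ E(G2) ✓
  (2,9) → (φ(2),φ(9)) = (2,10) ∈ E(G2) ✓
  (3,10) → (φ(3),φ(10)) = (6,8) ∈ E(G2) ✓
  (3,11) → (φ(3),φ(11)) = (3,6) ∈ E(G2) ✓
  (4,8) → (φ(4),φ(8)) = (0,4) ∈ E(G2) ✓
  (4,9) → (φ(4),φ(9)) = (2,4) ∈ E(G2) ✓
  (4,10) → (φ(4),φ(10)) = (4,8) ∈ E(G2) ✓
  (5,6) → (φ(5),φ(6)) = (1,7) ∈ E(G2) ✓
  (5,7) → (φ(5),φ(7)) = (5,7) ∈ E(G2) ✓
  (5,11) → (φ(5),φ(11)) = (3,7) ∈ E(G2) ✓
  (6,8) → (φ(6),φ(8)) = (0,1) ∈ E(G2) ✓
  (6,10) → (φ(6),φ(10)) = (1,8) ∈ E(G2) ✓
  (6,11) → (φ(6),φ(11)) = (1,3) ∈ E(G2) ✓
  (7,10) → (φ(7),φ(10)) = (5,8) ∈ E(G2) ✓
  (7,11) → (φ(7),φ(11)) = (3,5) ∈ E(G2) ✓
  (8,9) → (φ(8),φ(9)) = (0,2) ∈ E(G2) ✓
  (8,10) → (φ(8),φ(10)) = (0,8) ∈ E(G2) ✓
  (9,11) → (φ(9),φ(11)) = (2,3) ∈ E(G2) ✓
  (10,11) → (φ(10),φ(11)) = (3,8) ∈ E(G2) ✓
All 29 edges of G1 map to edges of G2, and |E(G1)| = |E(G2)| = 29, so φ is a bijection on edges as well as vertices. Hence G1 ≅ G2.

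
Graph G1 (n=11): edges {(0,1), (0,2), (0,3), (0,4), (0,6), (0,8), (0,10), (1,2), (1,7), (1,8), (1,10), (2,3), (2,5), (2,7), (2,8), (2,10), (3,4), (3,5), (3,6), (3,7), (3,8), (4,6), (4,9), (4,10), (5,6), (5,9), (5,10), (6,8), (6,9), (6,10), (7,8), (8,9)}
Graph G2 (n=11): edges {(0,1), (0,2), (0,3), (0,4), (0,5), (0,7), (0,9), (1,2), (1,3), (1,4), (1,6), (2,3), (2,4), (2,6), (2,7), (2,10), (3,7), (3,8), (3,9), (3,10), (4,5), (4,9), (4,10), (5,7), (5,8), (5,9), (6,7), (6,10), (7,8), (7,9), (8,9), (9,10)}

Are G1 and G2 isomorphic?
Yes, isomorphic

The graphs are isomorphic.
One valid mapping φ: V(G1) → V(G2): 0→0, 1→5, 2→9, 3→3, 4→1, 5→10, 6→2, 7→8, 8→7, 9→6, 10→4

Verify φ preserves adjacency — for each edge of G1, its image is an edge of G2:
  (0,1) → (φ(0),φ(1)) = (0,5) ∈ E(G2) ✓
  (0,2) → (φ(0),φ(2)) = (0,9) ∈ E(G2) ✓
  (0,3) → (φ(0),φ(3)) = (0,3) ∈ E(G2) ✓
  (0,4) → (φ(0),φ(4)) = (0,1) ∈ E(G2) ✓
  (0,6) → (φ(0),φ(6)) = (0,2) ∈ E(G2) ✓
  (0,8) → (φ(0),φ(8)) = (0,7) ∈ E(G2) ✓
  (0,10) → (φ(0),φ(10)) = (0,4) ∈ E(G2) ✓
  (1,2) → (φ(1),φ(2)) = (5,9) ∈ E(G2) ✓
  (1,7) → (φ(1),φ(7)) = (5,8) ∈ E(G2) ✓
  (1,8) → (φ(1),φ(8)) = (5,7) ∈ E(G2) ✓
  (1,10) → (φ(1),φ(10)) = (4,5) ∈ E(G2) ✓
  (2,3) → (φ(2),φ(3)) = (3,9) ∈ E(G2) ✓
  (2,5) → (φ(2),φ(5)) = (9,10) ∈ E(G2) ✓
  (2,7) → (φ(2),φ(7)) = (8,9) ∈ E(G2) ✓
  (2,8) → (φ(2),φ(8)) = (7,9) ∈ E(G2) ✓
  (2,10) → (φ(2),φ(10)) = (4,9) ∈ E(G2) ✓
  (3,4) → (φ(3),φ(4)) = (1,3) ∈ E(G2) ✓
  (3,5) → (φ(3),φ(5)) = (3,10) ∈ E(G2) ✓
  (3,6) → (φ(3),φ(6)) = (2,3) ∈ E(G2) ✓
  (3,7) → (φ(3),φ(7)) = (3,8) ∈ E(G2) ✓
  (3,8) → (φ(3),φ(8)) = (3,7) ∈ E(G2) ✓
  (4,6) → (φ(4),φ(6)) = (1,2) ∈ E(G2) ✓
  (4,9) → (φ(4),φ(9)) = (1,6) ∈ E(G2) ✓
  (4,10) → (φ(4),φ(10)) = (1,4) ∈ E(G2) ✓
  (5,6) → (φ(5),φ(6)) = (2,10) ∈ E(G2) ✓
  (5,9) → (φ(5),φ(9)) = (6,10) ∈ E(G2) ✓
  (5,10) → (φ(5),φ(10)) = (4,10) ∈ E(G2) ✓
  (6,8) → (φ(6),φ(8)) = (2,7) ∈ E(G2) ✓
  (6,9) → (φ(6),φ(9)) = (2,6) ∈ E(G2) ✓
  (6,10) → (φ(6),φ(10)) = (2,4) ∈ E(G2) ✓
  (7,8) → (φ(7),φ(8)) = (7,8) ∈ E(G2) ✓
  (8,9) → (φ(8),φ(9)) = (6,7) ∈ E(G2) ✓
All 32 edges of G1 map to edges of G2, and |E(G1)| = |E(G2)| = 32, so φ is a bijection on edges as well as vertices. Hence G1 ≅ G2.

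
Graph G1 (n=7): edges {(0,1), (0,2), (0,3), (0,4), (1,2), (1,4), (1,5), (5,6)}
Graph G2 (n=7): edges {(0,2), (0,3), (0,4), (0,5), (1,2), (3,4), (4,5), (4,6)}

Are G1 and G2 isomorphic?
Yes, isomorphic

The graphs are isomorphic.
One valid mapping φ: V(G1) → V(G2): 0→4, 1→0, 2→3, 3→6, 4→5, 5→2, 6→1

Verify φ preserves adjacency — for each edge of G1, its image is an edge of G2:
  (0,1) → (φ(0),φ(1)) = (0,4) ∈ E(G2) ✓
  (0,2) → (φ(0),φ(2)) = (3,4) ∈ E(G2) ✓
  (0,3) → (φ(0),φ(3)) = (4,6) ∈ E(G2) ✓
  (0,4) → (φ(0),φ(4)) = (4,5) ∈ E(G2) ✓
  (1,2) → (φ(1),φ(2)) = (0,3) ∈ E(G2) ✓
  (1,4) → (φ(1),φ(4)) = (0,5) ∈ E(G2) ✓
  (1,5) → (φ(1),φ(5)) = (0,2) ∈ E(G2) ✓
  (5,6) → (φ(5),φ(6)) = (1,2) ∈ E(G2) ✓
All 8 edges of G1 map to edges of G2, and |E(G1)| = |E(G2)| = 8, so φ is a bijection on edges as well as vertices. Hence G1 ≅ G2.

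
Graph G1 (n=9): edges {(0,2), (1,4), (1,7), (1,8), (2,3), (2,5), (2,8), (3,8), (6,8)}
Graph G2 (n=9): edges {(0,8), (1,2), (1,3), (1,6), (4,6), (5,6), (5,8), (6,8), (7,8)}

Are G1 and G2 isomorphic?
Yes, isomorphic

The graphs are isomorphic.
One valid mapping φ: V(G1) → V(G2): 0→7, 1→1, 2→8, 3→5, 4→2, 5→0, 6→4, 7→3, 8→6

Verify φ preserves adjacency — for each edge of G1, its image is an edge of G2:
  (0,2) → (φ(0),φ(2)) = (7,8) ∈ E(G2) ✓
  (1,4) → (φ(1),φ(4)) = (1,2) ∈ E(G2) ✓
  (1,7) → (φ(1),φ(7)) = (1,3) ∈ E(G2) ✓
  (1,8) → (φ(1),φ(8)) = (1,6) ∈ E(G2) ✓
  (2,3) → (φ(2),φ(3)) = (5,8) ∈ E(G2) ✓
  (2,5) → (φ(2),φ(5)) = (0,8) ∈ E(G2) ✓
  (2,8) → (φ(2),φ(8)) = (6,8) ∈ E(G2) ✓
  (3,8) → (φ(3),φ(8)) = (5,6) ∈ E(G2) ✓
  (6,8) → (φ(6),φ(8)) = (4,6) ∈ E(G2) ✓
All 9 edges of G1 map to edges of G2, and |E(G1)| = |E(G2)| = 9, so φ is a bijection on edges as well as vertices. Hence G1 ≅ G2.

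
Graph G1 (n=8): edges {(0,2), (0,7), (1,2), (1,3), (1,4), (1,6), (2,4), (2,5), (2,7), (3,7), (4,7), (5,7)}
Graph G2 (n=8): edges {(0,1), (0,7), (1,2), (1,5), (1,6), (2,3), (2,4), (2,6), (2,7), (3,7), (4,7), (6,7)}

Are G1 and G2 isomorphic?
Yes, isomorphic

The graphs are isomorphic.
One valid mapping φ: V(G1) → V(G2): 0→3, 1→1, 2→2, 3→0, 4→6, 5→4, 6→5, 7→7

Verify φ preserves adjacency — for each edge of G1, its image is an edge of G2:
  (0,2) → (φ(0),φ(2)) = (2,3) ∈ E(G2) ✓
  (0,7) → (φ(0),φ(7)) = (3,7) ∈ E(G2) ✓
  (1,2) → (φ(1),φ(2)) = (1,2) ∈ E(G2) ✓
  (1,3) → (φ(1),φ(3)) = (0,1) ∈ E(G2) ✓
  (1,4) → (φ(1),φ(4)) = (1,6) ∈ E(G2) ✓
  (1,6) → (φ(1),φ(6)) = (1,5) ∈ E(G2) ✓
  (2,4) → (φ(2),φ(4)) = (2,6) ∈ E(G2) ✓
  (2,5) → (φ(2),φ(5)) = (2,4) ∈ E(G2) ✓
  (2,7) → (φ(2),φ(7)) = (2,7) ∈ E(G2) ✓
  (3,7) → (φ(3),φ(7)) = (0,7) ∈ E(G2) ✓
  (4,7) → (φ(4),φ(7)) = (6,7) ∈ E(G2) ✓
  (5,7) → (φ(5),φ(7)) = (4,7) ∈ E(G2) ✓
All 12 edges of G1 map to edges of G2, and |E(G1)| = |E(G2)| = 12, so φ is a bijection on edges as well as vertices. Hence G1 ≅ G2.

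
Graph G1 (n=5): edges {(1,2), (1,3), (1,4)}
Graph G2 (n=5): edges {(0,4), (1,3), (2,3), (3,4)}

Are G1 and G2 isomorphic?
No, not isomorphic

The graphs are NOT isomorphic.

Degrees in G1: deg(0)=0, deg(1)=3, deg(2)=1, deg(3)=1, deg(4)=1.
Sorted degree sequence of G1: [3, 1, 1, 1, 0].
Degrees in G2: deg(0)=1, deg(1)=1, deg(2)=1, deg(3)=3, deg(4)=2.
Sorted degree sequence of G2: [3, 2, 1, 1, 1].
The (sorted) degree sequence is an isomorphism invariant, so since G1 and G2 have different degree sequences they cannot be isomorphic.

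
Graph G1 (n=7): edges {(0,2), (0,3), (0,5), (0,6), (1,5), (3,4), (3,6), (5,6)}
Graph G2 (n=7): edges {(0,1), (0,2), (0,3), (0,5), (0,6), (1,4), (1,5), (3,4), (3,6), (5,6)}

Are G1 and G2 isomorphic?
No, not isomorphic

The graphs are NOT isomorphic.

Counting edges: G1 has 8 edge(s); G2 has 10 edge(s).
Edge count is an isomorphism invariant (a bijection on vertices induces a bijection on edges), so differing edge counts rule out isomorphism.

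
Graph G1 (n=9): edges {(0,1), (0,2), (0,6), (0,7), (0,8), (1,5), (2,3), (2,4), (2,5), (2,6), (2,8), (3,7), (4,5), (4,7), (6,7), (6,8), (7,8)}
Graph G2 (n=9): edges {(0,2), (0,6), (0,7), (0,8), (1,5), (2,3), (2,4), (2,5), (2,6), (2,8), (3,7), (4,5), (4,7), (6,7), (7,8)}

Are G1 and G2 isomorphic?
No, not isomorphic

The graphs are NOT isomorphic.

Counting edges: G1 has 17 edge(s); G2 has 15 edge(s).
Edge count is an isomorphism invariant (a bijection on vertices induces a bijection on edges), so differing edge counts rule out isomorphism.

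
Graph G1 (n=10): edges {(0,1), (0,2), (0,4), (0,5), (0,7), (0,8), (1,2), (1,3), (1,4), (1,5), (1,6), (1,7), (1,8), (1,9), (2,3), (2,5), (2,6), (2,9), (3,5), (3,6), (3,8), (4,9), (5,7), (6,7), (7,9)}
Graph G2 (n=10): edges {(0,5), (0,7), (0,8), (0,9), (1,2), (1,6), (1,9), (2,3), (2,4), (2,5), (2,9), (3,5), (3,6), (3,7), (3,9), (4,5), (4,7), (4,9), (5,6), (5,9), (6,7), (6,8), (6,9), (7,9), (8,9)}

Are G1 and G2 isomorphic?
Yes, isomorphic

The graphs are isomorphic.
One valid mapping φ: V(G1) → V(G2): 0→6, 1→9, 2→5, 3→2, 4→8, 5→3, 6→4, 7→7, 8→1, 9→0

Verify φ preserves adjacency — for each edge of G1, its image is an edge of G2:
  (0,1) → (φ(0),φ(1)) = (6,9) ∈ E(G2) ✓
  (0,2) → (φ(0),φ(2)) = (5,6) ∈ E(G2) ✓
  (0,4) → (φ(0),φ(4)) = (6,8) ∈ E(G2) ✓
  (0,5) → (φ(0),φ(5)) = (3,6) ∈ E(G2) ✓
  (0,7) → (φ(0),φ(7)) = (6,7) ∈ E(G2) ✓
  (0,8) → (φ(0),φ(8)) = (1,6) ∈ E(G2) ✓
  (1,2) → (φ(1),φ(2)) = (5,9) ∈ E(G2) ✓
  (1,3) → (φ(1),φ(3)) = (2,9) ∈ E(G2) ✓
  (1,4) → (φ(1),φ(4)) = (8,9) ∈ E(G2) ✓
  (1,5) → (φ(1),φ(5)) = (3,9) ∈ E(G2) ✓
  (1,6) → (φ(1),φ(6)) = (4,9) ∈ E(G2) ✓
  (1,7) → (φ(1),φ(7)) = (7,9) ∈ E(G2) ✓
  (1,8) → (φ(1),φ(8)) = (1,9) ∈ E(G2) ✓
  (1,9) → (φ(1),φ(9)) = (0,9) ∈ E(G2) ✓
  (2,3) → (φ(2),φ(3)) = (2,5) ∈ E(G2) ✓
  (2,5) → (φ(2),φ(5)) = (3,5) ∈ E(G2) ✓
  (2,6) → (φ(2),φ(6)) = (4,5) ∈ E(G2) ✓
  (2,9) → (φ(2),φ(9)) = (0,5) ∈ E(G2) ✓
  (3,5) → (φ(3),φ(5)) = (2,3) ∈ E(G2) ✓
  (3,6) → (φ(3),φ(6)) = (2,4) ∈ E(G2) ✓
  (3,8) → (φ(3),φ(8)) = (1,2) ∈ E(G2) ✓
  (4,9) → (φ(4),φ(9)) = (0,8) ∈ E(G2) ✓
  (5,7) → (φ(5),φ(7)) = (3,7) ∈ E(G2) ✓
  (6,7) → (φ(6),φ(7)) = (4,7) ∈ E(G2) ✓
  (7,9) → (φ(7),φ(9)) = (0,7) ∈ E(G2) ✓
All 25 edges of G1 map to edges of G2, and |E(G1)| = |E(G2)| = 25, so φ is a bijection on edges as well as vertices. Hence G1 ≅ G2.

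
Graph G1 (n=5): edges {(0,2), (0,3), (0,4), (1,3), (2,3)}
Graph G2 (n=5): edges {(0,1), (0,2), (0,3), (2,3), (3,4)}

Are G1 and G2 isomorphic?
Yes, isomorphic

The graphs are isomorphic.
One valid mapping φ: V(G1) → V(G2): 0→0, 1→4, 2→2, 3→3, 4→1

Verify φ preserves adjacency — for each edge of G1, its image is an edge of G2:
  (0,2) → (φ(0),φ(2)) = (0,2) ∈ E(G2) ✓
  (0,3) → (φ(0),φ(3)) = (0,3) ∈ E(G2) ✓
  (0,4) → (φ(0),φ(4)) = (0,1) ∈ E(G2) ✓
  (1,3) → (φ(1),φ(3)) = (3,4) ∈ E(G2) ✓
  (2,3) → (φ(2),φ(3)) = (2,3) ∈ E(G2) ✓
All 5 edges of G1 map to edges of G2, and |E(G1)| = |E(G2)| = 5, so φ is a bijection on edges as well as vertices. Hence G1 ≅ G2.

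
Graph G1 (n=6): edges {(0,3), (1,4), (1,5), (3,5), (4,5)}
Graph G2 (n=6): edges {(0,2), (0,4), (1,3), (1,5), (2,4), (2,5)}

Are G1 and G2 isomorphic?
No, not isomorphic

The graphs are NOT isomorphic.

Degrees in G1: deg(0)=1, deg(1)=2, deg(2)=0, deg(3)=2, deg(4)=2, deg(5)=3.
Sorted degree sequence of G1: [3, 2, 2, 2, 1, 0].
Degrees in G2: deg(0)=2, deg(1)=2, deg(2)=3, deg(3)=1, deg(4)=2, deg(5)=2.
Sorted degree sequence of G2: [3, 2, 2, 2, 2, 1].
The (sorted) degree sequence is an isomorphism invariant, so since G1 and G2 have different degree sequences they cannot be isomorphic.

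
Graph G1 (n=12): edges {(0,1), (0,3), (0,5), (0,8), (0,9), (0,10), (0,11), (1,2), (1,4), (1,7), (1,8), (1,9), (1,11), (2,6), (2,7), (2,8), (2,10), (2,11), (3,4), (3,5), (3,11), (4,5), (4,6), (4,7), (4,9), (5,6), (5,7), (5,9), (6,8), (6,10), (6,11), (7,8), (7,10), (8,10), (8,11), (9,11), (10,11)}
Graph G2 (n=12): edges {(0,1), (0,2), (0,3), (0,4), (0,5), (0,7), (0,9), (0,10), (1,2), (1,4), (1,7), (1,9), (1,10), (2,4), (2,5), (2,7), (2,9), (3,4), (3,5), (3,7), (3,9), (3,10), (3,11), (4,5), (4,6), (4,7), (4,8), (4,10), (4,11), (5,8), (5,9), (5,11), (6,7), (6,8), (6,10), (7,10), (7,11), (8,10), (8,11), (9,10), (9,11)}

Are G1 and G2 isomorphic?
No, not isomorphic

The graphs are NOT isomorphic.

Counting triangles (3-cliques): G1 has 35, G2 has 53.
Triangle count is an isomorphism invariant, so differing triangle counts rule out isomorphism.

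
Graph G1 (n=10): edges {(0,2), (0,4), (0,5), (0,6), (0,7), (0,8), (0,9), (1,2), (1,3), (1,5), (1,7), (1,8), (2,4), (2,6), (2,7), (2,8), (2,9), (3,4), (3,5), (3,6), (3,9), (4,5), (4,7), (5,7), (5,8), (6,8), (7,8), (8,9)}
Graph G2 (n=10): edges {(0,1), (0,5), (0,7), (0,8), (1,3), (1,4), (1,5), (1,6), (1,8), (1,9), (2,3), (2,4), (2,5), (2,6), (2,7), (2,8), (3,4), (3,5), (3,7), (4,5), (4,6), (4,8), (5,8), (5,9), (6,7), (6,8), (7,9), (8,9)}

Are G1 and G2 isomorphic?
Yes, isomorphic

The graphs are isomorphic.
One valid mapping φ: V(G1) → V(G2): 0→8, 1→3, 2→1, 3→7, 4→6, 5→2, 6→0, 7→4, 8→5, 9→9

Verify φ preserves adjacency — for each edge of G1, its image is an edge of G2:
  (0,2) → (φ(0),φ(2)) = (1,8) ∈ E(G2) ✓
  (0,4) → (φ(0),φ(4)) = (6,8) ∈ E(G2) ✓
  (0,5) → (φ(0),φ(5)) = (2,8) ∈ E(G2) ✓
  (0,6) → (φ(0),φ(6)) = (0,8) ∈ E(G2) ✓
  (0,7) → (φ(0),φ(7)) = (4,8) ∈ E(G2) ✓
  (0,8) → (φ(0),φ(8)) = (5,8) ∈ E(G2) ✓
  (0,9) → (φ(0),φ(9)) = (8,9) ∈ E(G2) ✓
  (1,2) → (φ(1),φ(2)) = (1,3) ∈ E(G2) ✓
  (1,3) → (φ(1),φ(3)) = (3,7) ∈ E(G2) ✓
  (1,5) → (φ(1),φ(5)) = (2,3) ∈ E(G2) ✓
  (1,7) → (φ(1),φ(7)) = (3,4) ∈ E(G2) ✓
  (1,8) → (φ(1),φ(8)) = (3,5) ∈ E(G2) ✓
  (2,4) → (φ(2),φ(4)) = (1,6) ∈ E(G2) ✓
  (2,6) → (φ(2),φ(6)) = (0,1) ∈ E(G2) ✓
  (2,7) → (φ(2),φ(7)) = (1,4) ∈ E(G2) ✓
  (2,8) → (φ(2),φ(8)) = (1,5) ∈ E(G2) ✓
  (2,9) → (φ(2),φ(9)) = (1,9) ∈ E(G2) ✓
  (3,4) → (φ(3),φ(4)) = (6,7) ∈ E(G2) ✓
  (3,5) → (φ(3),φ(5)) = (2,7) ∈ E(G2) ✓
  (3,6) → (φ(3),φ(6)) = (0,7) ∈ E(G2) ✓
  (3,9) → (φ(3),φ(9)) = (7,9) ∈ E(G2) ✓
  (4,5) → (φ(4),φ(5)) = (2,6) ∈ E(G2) ✓
  (4,7) → (φ(4),φ(7)) = (4,6) ∈ E(G2) ✓
  (5,7) → (φ(5),φ(7)) = (2,4) ∈ E(G2) ✓
  (5,8) → (φ(5),φ(8)) = (2,5) ∈ E(G2) ✓
  (6,8) → (φ(6),φ(8)) = (0,5) ∈ E(G2) ✓
  (7,8) → (φ(7),φ(8)) = (4,5) ∈ E(G2) ✓
  (8,9) → (φ(8),φ(9)) = (5,9) ∈ E(G2) ✓
All 28 edges of G1 map to edges of G2, and |E(G1)| = |E(G2)| = 28, so φ is a bijection on edges as well as vertices. Hence G1 ≅ G2.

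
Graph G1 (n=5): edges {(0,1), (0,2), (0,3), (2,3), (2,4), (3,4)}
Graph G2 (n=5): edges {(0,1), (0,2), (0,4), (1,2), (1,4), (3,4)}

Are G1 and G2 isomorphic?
Yes, isomorphic

The graphs are isomorphic.
One valid mapping φ: V(G1) → V(G2): 0→4, 1→3, 2→0, 3→1, 4→2

Verify φ preserves adjacency — for each edge of G1, its image is an edge of G2:
  (0,1) → (φ(0),φ(1)) = (3,4) ∈ E(G2) ✓
  (0,2) → (φ(0),φ(2)) = (0,4) ∈ E(G2) ✓
  (0,3) → (φ(0),φ(3)) = (1,4) ∈ E(G2) ✓
  (2,3) → (φ(2),φ(3)) = (0,1) ∈ E(G2) ✓
  (2,4) → (φ(2),φ(4)) = (0,2) ∈ E(G2) ✓
  (3,4) → (φ(3),φ(4)) = (1,2) ∈ E(G2) ✓
All 6 edges of G1 map to edges of G2, and |E(G1)| = |E(G2)| = 6, so φ is a bijection on edges as well as vertices. Hence G1 ≅ G2.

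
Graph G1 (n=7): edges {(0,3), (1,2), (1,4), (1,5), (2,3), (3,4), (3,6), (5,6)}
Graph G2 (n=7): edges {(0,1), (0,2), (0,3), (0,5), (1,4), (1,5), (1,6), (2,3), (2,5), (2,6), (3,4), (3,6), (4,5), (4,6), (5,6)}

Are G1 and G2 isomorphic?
No, not isomorphic

The graphs are NOT isomorphic.

Counting triangles (3-cliques): G1 has 0, G2 has 10.
Triangle count is an isomorphism invariant, so differing triangle counts rule out isomorphism.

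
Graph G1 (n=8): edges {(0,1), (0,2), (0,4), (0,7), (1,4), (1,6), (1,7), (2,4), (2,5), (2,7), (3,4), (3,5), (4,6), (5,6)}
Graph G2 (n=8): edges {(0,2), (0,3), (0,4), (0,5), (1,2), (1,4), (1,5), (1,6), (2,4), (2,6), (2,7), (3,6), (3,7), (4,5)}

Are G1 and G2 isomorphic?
Yes, isomorphic

The graphs are isomorphic.
One valid mapping φ: V(G1) → V(G2): 0→4, 1→1, 2→0, 3→7, 4→2, 5→3, 6→6, 7→5

Verify φ preserves adjacency — for each edge of G1, its image is an edge of G2:
  (0,1) → (φ(0),φ(1)) = (1,4) ∈ E(G2) ✓
  (0,2) → (φ(0),φ(2)) = (0,4) ∈ E(G2) ✓
  (0,4) → (φ(0),φ(4)) = (2,4) ∈ E(G2) ✓
  (0,7) → (φ(0),φ(7)) = (4,5) ∈ E(G2) ✓
  (1,4) → (φ(1),φ(4)) = (1,2) ∈ E(G2) ✓
  (1,6) → (φ(1),φ(6)) = (1,6) ∈ E(G2) ✓
  (1,7) → (φ(1),φ(7)) = (1,5) ∈ E(G2) ✓
  (2,4) → (φ(2),φ(4)) = (0,2) ∈ E(G2) ✓
  (2,5) → (φ(2),φ(5)) = (0,3) ∈ E(G2) ✓
  (2,7) → (φ(2),φ(7)) = (0,5) ∈ E(G2) ✓
  (3,4) → (φ(3),φ(4)) = (2,7) ∈ E(G2) ✓
  (3,5) → (φ(3),φ(5)) = (3,7) ∈ E(G2) ✓
  (4,6) → (φ(4),φ(6)) = (2,6) ∈ E(G2) ✓
  (5,6) → (φ(5),φ(6)) = (3,6) ∈ E(G2) ✓
All 14 edges of G1 map to edges of G2, and |E(G1)| = |E(G2)| = 14, so φ is a bijection on edges as well as vertices. Hence G1 ≅ G2.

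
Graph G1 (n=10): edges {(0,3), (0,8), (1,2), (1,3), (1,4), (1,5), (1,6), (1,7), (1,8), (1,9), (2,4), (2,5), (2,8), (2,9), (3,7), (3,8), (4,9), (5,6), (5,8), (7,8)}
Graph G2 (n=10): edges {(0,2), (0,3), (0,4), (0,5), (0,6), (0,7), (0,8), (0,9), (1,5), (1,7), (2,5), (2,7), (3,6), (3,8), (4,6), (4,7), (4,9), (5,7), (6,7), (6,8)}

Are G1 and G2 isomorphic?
Yes, isomorphic

The graphs are isomorphic.
One valid mapping φ: V(G1) → V(G2): 0→1, 1→0, 2→6, 3→5, 4→3, 5→4, 6→9, 7→2, 8→7, 9→8

Verify φ preserves adjacency — for each edge of G1, its image is an edge of G2:
  (0,3) → (φ(0),φ(3)) = (1,5) ∈ E(G2) ✓
  (0,8) → (φ(0),φ(8)) = (1,7) ∈ E(G2) ✓
  (1,2) → (φ(1),φ(2)) = (0,6) ∈ E(G2) ✓
  (1,3) → (φ(1),φ(3)) = (0,5) ∈ E(G2) ✓
  (1,4) → (φ(1),φ(4)) = (0,3) ∈ E(G2) ✓
  (1,5) → (φ(1),φ(5)) = (0,4) ∈ E(G2) ✓
  (1,6) → (φ(1),φ(6)) = (0,9) ∈ E(G2) ✓
  (1,7) → (φ(1),φ(7)) = (0,2) ∈ E(G2) ✓
  (1,8) → (φ(1),φ(8)) = (0,7) ∈ E(G2) ✓
  (1,9) → (φ(1),φ(9)) = (0,8) ∈ E(G2) ✓
  (2,4) → (φ(2),φ(4)) = (3,6) ∈ E(G2) ✓
  (2,5) → (φ(2),φ(5)) = (4,6) ∈ E(G2) ✓
  (2,8) → (φ(2),φ(8)) = (6,7) ∈ E(G2) ✓
  (2,9) → (φ(2),φ(9)) = (6,8) ∈ E(G2) ✓
  (3,7) → (φ(3),φ(7)) = (2,5) ∈ E(G2) ✓
  (3,8) → (φ(3),φ(8)) = (5,7) ∈ E(G2) ✓
  (4,9) → (φ(4),φ(9)) = (3,8) ∈ E(G2) ✓
  (5,6) → (φ(5),φ(6)) = (4,9) ∈ E(G2) ✓
  (5,8) → (φ(5),φ(8)) = (4,7) ∈ E(G2) ✓
  (7,8) → (φ(7),φ(8)) = (2,7) ∈ E(G2) ✓
All 20 edges of G1 map to edges of G2, and |E(G1)| = |E(G2)| = 20, so φ is a bijection on edges as well as vertices. Hence G1 ≅ G2.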